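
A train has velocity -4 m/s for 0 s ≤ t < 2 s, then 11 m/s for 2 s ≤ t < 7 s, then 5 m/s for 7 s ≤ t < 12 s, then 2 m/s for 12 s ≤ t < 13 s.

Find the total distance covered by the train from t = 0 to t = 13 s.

Distance (not displacement) is the total path length: add the absolute areas under v-t.
0–2 s: |-4| × 2 = 8 m
2–7 s: |11| × 5 = 55 m
7–12 s: |5| × 5 = 25 m
12–13 s: |2| × 1 = 2 m
Total distance = 90 m

90 m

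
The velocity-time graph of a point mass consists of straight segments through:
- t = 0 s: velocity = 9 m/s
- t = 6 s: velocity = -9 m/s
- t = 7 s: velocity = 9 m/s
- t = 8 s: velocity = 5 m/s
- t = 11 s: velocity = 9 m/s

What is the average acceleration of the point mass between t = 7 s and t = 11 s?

Average acceleration = Δv/Δt = (9 − 9)/(11 − 7) = 0 m/s².

0 m/s²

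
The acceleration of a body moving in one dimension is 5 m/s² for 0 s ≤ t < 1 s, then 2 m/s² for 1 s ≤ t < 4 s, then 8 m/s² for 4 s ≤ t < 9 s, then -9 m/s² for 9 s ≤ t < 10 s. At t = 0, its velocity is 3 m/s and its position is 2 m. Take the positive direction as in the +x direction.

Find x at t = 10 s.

On each constant-a segment, Δv = aΔt and Δx = v₀Δt + ½aΔt²; chain segment to segment.
0–1 s: v starts 3 m/s; Δx = 3·1 + ½·5·1² = 5.5 m; v ends 8 m/s.
1–4 s: v starts 8 m/s; Δx = 8·3 + ½·2·3² = 33 m; v ends 14 m/s.
4–9 s: v starts 14 m/s; Δx = 14·5 + ½·8·5² = 170 m; v ends 54 m/s.
9–10 s: v starts 54 m/s; Δx = 54·1 + ½·-9·1² = 49.5 m; v ends 45 m/s.
x(10) = 2 + Σ Δx = 260 m.

260 m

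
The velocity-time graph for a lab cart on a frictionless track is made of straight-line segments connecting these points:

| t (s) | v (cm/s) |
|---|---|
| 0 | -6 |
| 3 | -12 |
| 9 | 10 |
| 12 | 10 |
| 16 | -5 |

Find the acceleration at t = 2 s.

Acceleration is the slope of the v-t graph on 0–3 s: (-12 − -6)/(3 − 0) = -2 cm/s².

-2 cm/s²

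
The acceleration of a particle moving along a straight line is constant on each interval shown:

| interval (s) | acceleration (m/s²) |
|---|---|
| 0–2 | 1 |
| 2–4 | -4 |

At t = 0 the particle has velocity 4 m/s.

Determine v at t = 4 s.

-2 m/s

Δv equals the area under the a-t graph; then v = v₀ + Δv.
0–2 s: 1 × 2 = 2 m/s
2–4 s: -4 × 2 = -8 m/s
Δv = -6 m/s, so v(4) = 4 + (-6) = -2 m/s.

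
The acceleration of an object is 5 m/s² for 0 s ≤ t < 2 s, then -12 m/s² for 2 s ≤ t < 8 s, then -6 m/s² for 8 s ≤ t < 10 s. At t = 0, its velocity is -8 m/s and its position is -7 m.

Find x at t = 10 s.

-369 m

On each constant-a segment, Δv = aΔt and Δx = v₀Δt + ½aΔt²; chain segment to segment.
0–2 s: v starts -8 m/s; Δx = -8·2 + ½·5·2² = -6 m; v ends 2 m/s.
2–8 s: v starts 2 m/s; Δx = 2·6 + ½·-12·6² = -204 m; v ends -70 m/s.
8–10 s: v starts -70 m/s; Δx = -70·2 + ½·-6·2² = -152 m; v ends -82 m/s.
x(10) = -7 + Σ Δx = -369 m.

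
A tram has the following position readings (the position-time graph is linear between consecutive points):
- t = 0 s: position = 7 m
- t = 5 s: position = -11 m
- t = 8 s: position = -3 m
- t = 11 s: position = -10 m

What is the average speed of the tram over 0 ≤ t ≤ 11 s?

Average speed = (total path length)/(elapsed time); on a piecewise-linear x-t graph the path length is Σ|Δx|.
0–5 s: |Δx| = |-11 − 7| = 18 m
5–8 s: |Δx| = |-3 − -11| = 8 m
8–11 s: |Δx| = |-10 − -3| = 7 m
Total path = 33 m; average speed = 33/11 = 3 m/s.

3 m/s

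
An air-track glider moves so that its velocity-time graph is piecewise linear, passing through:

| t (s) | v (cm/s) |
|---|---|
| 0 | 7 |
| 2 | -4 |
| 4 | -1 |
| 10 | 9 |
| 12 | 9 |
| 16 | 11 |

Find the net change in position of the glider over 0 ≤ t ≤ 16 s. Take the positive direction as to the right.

80 cm

Net displacement equals the area under the velocity-time graph (areas below the axis count negative).
0–2 s: ½(7 + -4)(2) = 3 cm
2–4 s: ½(-4 + -1)(2) = -5 cm
4–10 s: ½(-1 + 9)(6) = 24 cm
10–12 s: 9 × 2 = 18 cm
12–16 s: ½(9 + 11)(4) = 40 cm
Net displacement = 80 cm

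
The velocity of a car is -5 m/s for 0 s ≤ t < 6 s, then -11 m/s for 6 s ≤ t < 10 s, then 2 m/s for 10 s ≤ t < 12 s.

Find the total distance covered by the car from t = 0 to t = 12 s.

78 m

Distance (not displacement) is the total path length: add the absolute areas under v-t.
0–6 s: |-5| × 6 = 30 m
6–10 s: |-11| × 4 = 44 m
10–12 s: |2| × 2 = 4 m
Total distance = 78 m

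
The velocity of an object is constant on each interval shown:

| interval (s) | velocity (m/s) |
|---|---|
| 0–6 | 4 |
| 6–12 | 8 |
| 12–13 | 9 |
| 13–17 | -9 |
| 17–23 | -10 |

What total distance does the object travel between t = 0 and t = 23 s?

Distance (not displacement) is the total path length: add the absolute areas under v-t.
0–6 s: |4| × 6 = 24 m
6–12 s: |8| × 6 = 48 m
12–13 s: |9| × 1 = 9 m
13–17 s: |-9| × 4 = 36 m
17–23 s: |-10| × 6 = 60 m
Total distance = 177 m

177 m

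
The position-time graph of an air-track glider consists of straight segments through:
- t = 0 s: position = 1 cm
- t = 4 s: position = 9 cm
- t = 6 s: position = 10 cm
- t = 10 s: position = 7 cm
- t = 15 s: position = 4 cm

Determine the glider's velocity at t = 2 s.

2 cm/s

Velocity is the slope of the x-t graph on 0–4 s: (9 − 1)/(4 − 0) = 2 cm/s.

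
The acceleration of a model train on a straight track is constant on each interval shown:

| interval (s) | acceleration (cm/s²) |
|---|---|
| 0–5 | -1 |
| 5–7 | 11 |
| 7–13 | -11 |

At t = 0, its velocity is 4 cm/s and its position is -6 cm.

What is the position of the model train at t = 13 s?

On each constant-a segment, Δv = aΔt and Δx = v₀Δt + ½aΔt²; chain segment to segment.
0–5 s: v starts 4 cm/s; Δx = 4·5 + ½·-1·5² = 7.5 cm; v ends -1 cm/s.
5–7 s: v starts -1 cm/s; Δx = -1·2 + ½·11·2² = 20 cm; v ends 21 cm/s.
7–13 s: v starts 21 cm/s; Δx = 21·6 + ½·-11·6² = -72 cm; v ends -45 cm/s.
x(13) = -6 + Σ Δx = -50.5 cm.

-50.5 cm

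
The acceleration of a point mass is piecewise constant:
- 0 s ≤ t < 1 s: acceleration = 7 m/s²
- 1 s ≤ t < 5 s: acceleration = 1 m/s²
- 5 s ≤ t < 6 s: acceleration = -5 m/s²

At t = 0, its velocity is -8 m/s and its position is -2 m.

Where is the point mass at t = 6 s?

On each constant-a segment, Δv = aΔt and Δx = v₀Δt + ½aΔt²; chain segment to segment.
0–1 s: v starts -8 m/s; Δx = -8·1 + ½·7·1² = -4.5 m; v ends -1 m/s.
1–5 s: v starts -1 m/s; Δx = -1·4 + ½·1·4² = 4 m; v ends 3 m/s.
5–6 s: v starts 3 m/s; Δx = 3·1 + ½·-5·1² = 0.5 m; v ends -2 m/s.
x(6) = -2 + Σ Δx = -2 m.

-2 m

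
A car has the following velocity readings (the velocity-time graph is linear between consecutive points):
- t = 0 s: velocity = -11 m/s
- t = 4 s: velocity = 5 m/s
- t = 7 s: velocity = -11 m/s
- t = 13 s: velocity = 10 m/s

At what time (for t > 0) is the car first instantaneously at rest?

t = 2.75 s

v changes sign on 0–4 s (from -11 to 5); the graph is linear there, so v = 0 at t = 0 + (11)·(4 − 0)/(5 − -11) = 2.75 s.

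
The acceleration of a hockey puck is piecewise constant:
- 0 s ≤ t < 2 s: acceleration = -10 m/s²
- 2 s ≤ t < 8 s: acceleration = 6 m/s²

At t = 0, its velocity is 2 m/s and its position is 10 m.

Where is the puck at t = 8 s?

-6 m

On each constant-a segment, Δv = aΔt and Δx = v₀Δt + ½aΔt²; chain segment to segment.
0–2 s: v starts 2 m/s; Δx = 2·2 + ½·-10·2² = -16 m; v ends -18 m/s.
2–8 s: v starts -18 m/s; Δx = -18·6 + ½·6·6² = 0 m; v ends 18 m/s.
x(8) = 10 + Σ Δx = -6 m.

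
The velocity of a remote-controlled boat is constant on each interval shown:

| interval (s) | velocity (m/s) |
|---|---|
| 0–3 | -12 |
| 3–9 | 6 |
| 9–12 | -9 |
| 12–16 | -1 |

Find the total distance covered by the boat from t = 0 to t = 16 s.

Total distance travelled is ∫|v| dt — sum the magnitudes of each area piece.
0–3 s: |-12| × 3 = 36 m
3–9 s: |6| × 6 = 36 m
9–12 s: |-9| × 3 = 27 m
12–16 s: |-1| × 4 = 4 m
Total distance = 103 m

103 m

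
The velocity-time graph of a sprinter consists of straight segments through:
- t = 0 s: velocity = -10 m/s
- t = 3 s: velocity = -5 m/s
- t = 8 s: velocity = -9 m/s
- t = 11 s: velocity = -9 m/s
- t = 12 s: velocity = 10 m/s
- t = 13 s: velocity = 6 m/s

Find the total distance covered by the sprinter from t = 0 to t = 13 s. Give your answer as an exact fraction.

Distance (not displacement) is the total path length: add the absolute areas under v-t.
0–3 s: |½(-10 + -5)(3)| = 22.5 m
3–8 s: |½(-5 + -9)(5)| = 35 m
8–11 s: |-9| × 3 = 27 m
11–12 s: v = 0 at t = 218/19 s; triangle areas 81/38 + 50/19 = 181/38 m
12–13 s: |½(10 + 6)(1)| = 8 m
Total distance = 1848/19 m

1848/19 m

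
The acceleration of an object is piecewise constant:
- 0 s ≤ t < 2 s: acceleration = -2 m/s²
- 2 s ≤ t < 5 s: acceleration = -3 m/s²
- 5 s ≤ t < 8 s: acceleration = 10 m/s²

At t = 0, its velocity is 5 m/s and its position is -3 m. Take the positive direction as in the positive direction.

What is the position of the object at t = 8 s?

On each constant-a segment, Δv = aΔt and Δx = v₀Δt + ½aΔt²; chain segment to segment.
0–2 s: v starts 5 m/s; Δx = 5·2 + ½·-2·2² = 6 m; v ends 1 m/s.
2–5 s: v starts 1 m/s; Δx = 1·3 + ½·-3·3² = -10.5 m; v ends -8 m/s.
5–8 s: v starts -8 m/s; Δx = -8·3 + ½·10·3² = 21 m; v ends 22 m/s.
x(8) = -3 + Σ Δx = 13.5 m.

13.5 m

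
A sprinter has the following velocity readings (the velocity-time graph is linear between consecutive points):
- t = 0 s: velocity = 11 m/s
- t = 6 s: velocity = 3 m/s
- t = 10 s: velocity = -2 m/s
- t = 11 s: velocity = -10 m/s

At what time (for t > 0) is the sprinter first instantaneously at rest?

v changes sign on 6–10 s (from 3 to -2); the graph is linear there, so v = 0 at t = 6 + (-3)·(10 − 6)/(-2 − 3) = 8.4 s.

t = 8.4 s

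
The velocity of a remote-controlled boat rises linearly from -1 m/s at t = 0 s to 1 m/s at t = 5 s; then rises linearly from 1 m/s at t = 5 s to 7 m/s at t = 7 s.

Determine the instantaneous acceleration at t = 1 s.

0.4 m/s²

Acceleration is the slope of the v-t graph on 0–5 s: (1 − -1)/(5 − 0) = 0.4 m/s².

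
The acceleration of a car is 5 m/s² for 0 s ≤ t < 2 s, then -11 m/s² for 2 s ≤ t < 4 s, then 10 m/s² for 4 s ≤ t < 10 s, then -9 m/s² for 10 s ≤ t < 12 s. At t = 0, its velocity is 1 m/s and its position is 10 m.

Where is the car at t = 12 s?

216 m

On each constant-a segment, Δv = aΔt and Δx = v₀Δt + ½aΔt²; chain segment to segment.
0–2 s: v starts 1 m/s; Δx = 1·2 + ½·5·2² = 12 m; v ends 11 m/s.
2–4 s: v starts 11 m/s; Δx = 11·2 + ½·-11·2² = 0 m; v ends -11 m/s.
4–10 s: v starts -11 m/s; Δx = -11·6 + ½·10·6² = 114 m; v ends 49 m/s.
10–12 s: v starts 49 m/s; Δx = 49·2 + ½·-9·2² = 80 m; v ends 31 m/s.
x(12) = 10 + Σ Δx = 216 m.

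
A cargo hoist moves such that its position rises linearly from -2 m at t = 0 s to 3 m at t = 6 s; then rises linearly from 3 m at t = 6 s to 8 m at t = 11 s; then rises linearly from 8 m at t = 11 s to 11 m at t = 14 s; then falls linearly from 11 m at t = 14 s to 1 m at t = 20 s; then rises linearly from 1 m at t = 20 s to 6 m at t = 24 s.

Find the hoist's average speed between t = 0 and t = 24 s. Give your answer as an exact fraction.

7/6 m/s

Average speed = (total path length)/(elapsed time); on a piecewise-linear x-t graph the path length is Σ|Δx|.
0–6 s: |Δx| = |3 − -2| = 5 m
6–11 s: |Δx| = |8 − 3| = 5 m
11–14 s: |Δx| = |11 − 8| = 3 m
14–20 s: |Δx| = |1 − 11| = 10 m
20–24 s: |Δx| = |6 − 1| = 5 m
Total path = 28 m; average speed = 28/24 = 7/6 m/s.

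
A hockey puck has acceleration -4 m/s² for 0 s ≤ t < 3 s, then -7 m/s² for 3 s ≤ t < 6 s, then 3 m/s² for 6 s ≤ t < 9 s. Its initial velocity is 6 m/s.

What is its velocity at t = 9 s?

-18 m/s

Δv equals the area under the a-t graph; then v = v₀ + Δv.
0–3 s: -4 × 3 = -12 m/s
3–6 s: -7 × 3 = -21 m/s
6–9 s: 3 × 3 = 9 m/s
Δv = -24 m/s, so v(9) = 6 + (-24) = -18 m/s.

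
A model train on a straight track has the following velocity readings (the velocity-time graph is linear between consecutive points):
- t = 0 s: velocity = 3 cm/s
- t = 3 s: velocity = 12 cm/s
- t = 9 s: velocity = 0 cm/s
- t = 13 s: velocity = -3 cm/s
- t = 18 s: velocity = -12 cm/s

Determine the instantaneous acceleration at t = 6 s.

Acceleration is the slope of the v-t graph on 3–9 s: (0 − 12)/(9 − 3) = -2 cm/s².

-2 cm/s²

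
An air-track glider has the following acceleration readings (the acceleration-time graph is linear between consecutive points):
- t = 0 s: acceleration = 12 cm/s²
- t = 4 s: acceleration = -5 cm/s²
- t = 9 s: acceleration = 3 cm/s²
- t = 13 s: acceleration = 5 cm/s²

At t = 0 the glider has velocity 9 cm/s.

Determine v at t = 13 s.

Δv equals the area under the a-t graph; then v = v₀ + Δv.
0–4 s: ½(12 + -5)(4) = 14 cm/s
4–9 s: ½(-5 + 3)(5) = -5 cm/s
9–13 s: ½(3 + 5)(4) = 16 cm/s
Δv = 25 cm/s, so v(13) = 9 + (25) = 34 cm/s.

34 cm/s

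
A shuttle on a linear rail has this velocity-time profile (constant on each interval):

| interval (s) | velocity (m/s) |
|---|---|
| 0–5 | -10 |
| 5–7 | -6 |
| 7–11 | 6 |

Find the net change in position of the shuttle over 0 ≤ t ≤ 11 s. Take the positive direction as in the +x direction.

Net displacement equals the area under the velocity-time graph (areas below the axis count negative).
0–5 s: -10 × 5 = -50 m
5–7 s: -6 × 2 = -12 m
7–11 s: 6 × 4 = 24 m
Net displacement = -38 m

-38 m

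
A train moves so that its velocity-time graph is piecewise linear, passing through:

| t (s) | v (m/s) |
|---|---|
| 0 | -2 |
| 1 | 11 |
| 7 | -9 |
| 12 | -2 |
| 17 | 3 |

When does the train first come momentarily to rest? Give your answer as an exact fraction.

t = 2/13 s

v changes sign on 0–1 s (from -2 to 11); the graph is linear there, so v = 0 at t = 0 + (2)·(1 − 0)/(11 − -2) = 2/13 s.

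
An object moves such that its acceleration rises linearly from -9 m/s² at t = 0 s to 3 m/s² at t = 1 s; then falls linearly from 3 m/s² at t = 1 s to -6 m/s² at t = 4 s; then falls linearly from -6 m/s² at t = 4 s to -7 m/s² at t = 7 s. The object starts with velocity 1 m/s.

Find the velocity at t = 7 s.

Δv equals the area under the a-t graph; then v = v₀ + Δv.
0–1 s: ½(-9 + 3)(1) = -3 m/s
1–4 s: ½(3 + -6)(3) = -4.5 m/s
4–7 s: ½(-6 + -7)(3) = -19.5 m/s
Δv = -27 m/s, so v(7) = 1 + (-27) = -26 m/s.

-26 m/s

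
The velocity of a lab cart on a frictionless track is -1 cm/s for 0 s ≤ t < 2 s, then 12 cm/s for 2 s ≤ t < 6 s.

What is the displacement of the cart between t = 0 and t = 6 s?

46 cm

Displacement is the signed area under the v-t curve.
0–2 s: -1 × 2 = -2 cm
2–6 s: 12 × 4 = 48 cm
Net displacement = 46 cm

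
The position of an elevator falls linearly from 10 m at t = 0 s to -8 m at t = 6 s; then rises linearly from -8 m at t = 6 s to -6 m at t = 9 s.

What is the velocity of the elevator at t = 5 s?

Velocity is the slope of the x-t graph on 0–6 s: (-8 − 10)/(6 − 0) = -3 m/s.

-3 m/s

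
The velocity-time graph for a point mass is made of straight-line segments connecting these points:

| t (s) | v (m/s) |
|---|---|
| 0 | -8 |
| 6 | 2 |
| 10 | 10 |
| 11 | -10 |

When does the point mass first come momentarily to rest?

t = 4.8 s

v changes sign on 0–6 s (from -8 to 2); the graph is linear there, so v = 0 at t = 0 + (8)·(6 − 0)/(2 − -8) = 4.8 s.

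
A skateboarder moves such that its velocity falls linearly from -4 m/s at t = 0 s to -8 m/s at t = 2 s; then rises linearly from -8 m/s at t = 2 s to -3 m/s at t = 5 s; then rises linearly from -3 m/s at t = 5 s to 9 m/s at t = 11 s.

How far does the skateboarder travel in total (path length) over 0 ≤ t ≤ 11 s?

51 m

Total distance travelled is ∫|v| dt — sum the magnitudes of each area piece.
0–2 s: |½(-4 + -8)(2)| = 12 m
2–5 s: |½(-8 + -3)(3)| = 16.5 m
5–11 s: v = 0 at t = 6.5 s; triangle areas 2.25 + 20.25 = 22.5 m
Total distance = 51 m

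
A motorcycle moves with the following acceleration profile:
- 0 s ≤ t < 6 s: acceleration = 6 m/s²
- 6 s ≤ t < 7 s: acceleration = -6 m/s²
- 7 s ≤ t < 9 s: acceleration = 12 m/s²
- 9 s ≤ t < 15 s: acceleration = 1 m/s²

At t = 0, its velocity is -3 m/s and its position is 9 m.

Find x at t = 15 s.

531 m

On each constant-a segment, Δv = aΔt and Δx = v₀Δt + ½aΔt²; chain segment to segment.
0–6 s: v starts -3 m/s; Δx = -3·6 + ½·6·6² = 90 m; v ends 33 m/s.
6–7 s: v starts 33 m/s; Δx = 33·1 + ½·-6·1² = 30 m; v ends 27 m/s.
7–9 s: v starts 27 m/s; Δx = 27·2 + ½·12·2² = 78 m; v ends 51 m/s.
9–15 s: v starts 51 m/s; Δx = 51·6 + ½·1·6² = 324 m; v ends 57 m/s.
x(15) = 9 + Σ Δx = 531 m.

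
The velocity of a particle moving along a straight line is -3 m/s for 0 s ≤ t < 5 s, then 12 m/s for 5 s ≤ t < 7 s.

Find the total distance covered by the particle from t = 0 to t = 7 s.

Distance (not displacement) is the total path length: add the absolute areas under v-t.
0–5 s: |-3| × 5 = 15 m
5–7 s: |12| × 2 = 24 m
Total distance = 39 m

39 m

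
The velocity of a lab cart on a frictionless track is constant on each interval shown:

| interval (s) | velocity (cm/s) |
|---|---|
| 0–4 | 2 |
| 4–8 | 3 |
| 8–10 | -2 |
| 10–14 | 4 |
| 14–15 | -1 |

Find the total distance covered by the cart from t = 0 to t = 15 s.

Total distance travelled is ∫|v| dt — sum the magnitudes of each area piece.
0–4 s: |2| × 4 = 8 cm
4–8 s: |3| × 4 = 12 cm
8–10 s: |-2| × 2 = 4 cm
10–14 s: |4| × 4 = 16 cm
14–15 s: |-1| × 1 = 1 cm
Total distance = 41 cm

41 cm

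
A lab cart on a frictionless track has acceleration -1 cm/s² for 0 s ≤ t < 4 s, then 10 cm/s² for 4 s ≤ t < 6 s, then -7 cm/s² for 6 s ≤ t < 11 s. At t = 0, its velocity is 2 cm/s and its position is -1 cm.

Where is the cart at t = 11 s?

On each constant-a segment, Δv = aΔt and Δx = v₀Δt + ½aΔt²; chain segment to segment.
0–4 s: v starts 2 cm/s; Δx = 2·4 + ½·-1·4² = 0 cm; v ends -2 cm/s.
4–6 s: v starts -2 cm/s; Δx = -2·2 + ½·10·2² = 16 cm; v ends 18 cm/s.
6–11 s: v starts 18 cm/s; Δx = 18·5 + ½·-7·5² = 2.5 cm; v ends -17 cm/s.
x(11) = -1 + Σ Δx = 17.5 cm.

17.5 cm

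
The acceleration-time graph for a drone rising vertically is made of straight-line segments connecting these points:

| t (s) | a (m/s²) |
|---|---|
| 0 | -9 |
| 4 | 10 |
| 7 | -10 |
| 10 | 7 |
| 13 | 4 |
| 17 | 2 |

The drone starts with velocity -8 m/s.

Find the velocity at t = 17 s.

18 m/s

Δv equals the area under the a-t graph; then v = v₀ + Δv.
0–4 s: ½(-9 + 10)(4) = 2 m/s
4–7 s: ½(10 + -10)(3) = 0 m/s
7–10 s: ½(-10 + 7)(3) = -4.5 m/s
10–13 s: ½(7 + 4)(3) = 16.5 m/s
13–17 s: ½(4 + 2)(4) = 12 m/s
Δv = 26 m/s, so v(17) = -8 + (26) = 18 m/s.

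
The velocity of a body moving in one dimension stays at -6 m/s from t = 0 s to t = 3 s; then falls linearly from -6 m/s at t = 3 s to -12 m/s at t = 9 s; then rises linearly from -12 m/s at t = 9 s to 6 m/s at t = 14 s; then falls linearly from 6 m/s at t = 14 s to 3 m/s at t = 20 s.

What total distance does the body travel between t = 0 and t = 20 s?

Total distance travelled is ∫|v| dt — sum the magnitudes of each area piece.
0–3 s: |-6| × 3 = 18 m
3–9 s: |½(-6 + -12)(6)| = 54 m
9–14 s: v = 0 at t = 37/3 s; triangle areas 20 + 5 = 25 m
14–20 s: |½(6 + 3)(6)| = 27 m
Total distance = 124 m

124 m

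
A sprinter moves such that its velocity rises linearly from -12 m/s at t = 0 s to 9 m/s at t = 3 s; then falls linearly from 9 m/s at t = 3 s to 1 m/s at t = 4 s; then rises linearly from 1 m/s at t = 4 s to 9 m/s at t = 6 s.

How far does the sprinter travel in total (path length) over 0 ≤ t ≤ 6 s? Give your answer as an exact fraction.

435/14 m

Distance (not displacement) is the total path length: add the absolute areas under v-t.
0–3 s: v = 0 at t = 12/7 s; triangle areas 72/7 + 81/14 = 225/14 m
3–4 s: |½(9 + 1)(1)| = 5 m
4–6 s: |½(1 + 9)(2)| = 10 m
Total distance = 435/14 m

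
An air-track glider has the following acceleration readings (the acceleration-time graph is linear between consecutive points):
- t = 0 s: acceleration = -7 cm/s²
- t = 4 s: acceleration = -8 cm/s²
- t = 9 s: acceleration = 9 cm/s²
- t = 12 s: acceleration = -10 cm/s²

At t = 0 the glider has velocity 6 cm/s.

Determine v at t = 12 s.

Δv equals the area under the a-t graph; then v = v₀ + Δv.
0–4 s: ½(-7 + -8)(4) = -30 cm/s
4–9 s: ½(-8 + 9)(5) = 2.5 cm/s
9–12 s: ½(9 + -10)(3) = -1.5 cm/s
Δv = -29 cm/s, so v(12) = 6 + (-29) = -23 cm/s.

-23 cm/s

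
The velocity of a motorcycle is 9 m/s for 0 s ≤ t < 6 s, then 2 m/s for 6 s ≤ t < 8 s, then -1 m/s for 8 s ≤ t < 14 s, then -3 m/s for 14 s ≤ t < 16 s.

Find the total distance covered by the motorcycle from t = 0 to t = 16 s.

70 m

Total distance travelled is ∫|v| dt — sum the magnitudes of each area piece.
0–6 s: |9| × 6 = 54 m
6–8 s: |2| × 2 = 4 m
8–14 s: |-1| × 6 = 6 m
14–16 s: |-3| × 2 = 6 m
Total distance = 70 m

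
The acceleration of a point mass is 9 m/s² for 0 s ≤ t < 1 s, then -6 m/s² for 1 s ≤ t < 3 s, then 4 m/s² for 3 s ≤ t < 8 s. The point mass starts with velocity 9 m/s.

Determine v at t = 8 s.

Δv equals the area under the a-t graph; then v = v₀ + Δv.
0–1 s: 9 × 1 = 9 m/s
1–3 s: -6 × 2 = -12 m/s
3–8 s: 4 × 5 = 20 m/s
Δv = 17 m/s, so v(8) = 9 + (17) = 26 m/s.

26 m/s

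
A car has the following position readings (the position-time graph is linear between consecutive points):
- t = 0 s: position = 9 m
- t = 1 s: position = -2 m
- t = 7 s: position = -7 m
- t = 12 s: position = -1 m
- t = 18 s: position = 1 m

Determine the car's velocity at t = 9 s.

1.2 m/s

Velocity is the slope of the x-t graph on 7–12 s: (-1 − -7)/(12 − 7) = 1.2 m/s.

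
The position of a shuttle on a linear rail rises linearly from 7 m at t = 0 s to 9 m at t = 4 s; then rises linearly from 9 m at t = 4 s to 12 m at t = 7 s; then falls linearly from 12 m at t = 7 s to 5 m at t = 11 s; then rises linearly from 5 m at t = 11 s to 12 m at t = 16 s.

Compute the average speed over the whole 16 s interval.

1.1875 m/s

Average speed = (total path length)/(elapsed time); on a piecewise-linear x-t graph the path length is Σ|Δx|.
0–4 s: |Δx| = |9 − 7| = 2 m
4–7 s: |Δx| = |12 − 9| = 3 m
7–11 s: |Δx| = |5 − 12| = 7 m
11–16 s: |Δx| = |12 − 5| = 7 m
Total path = 19 m; average speed = 19/16 = 1.1875 m/s.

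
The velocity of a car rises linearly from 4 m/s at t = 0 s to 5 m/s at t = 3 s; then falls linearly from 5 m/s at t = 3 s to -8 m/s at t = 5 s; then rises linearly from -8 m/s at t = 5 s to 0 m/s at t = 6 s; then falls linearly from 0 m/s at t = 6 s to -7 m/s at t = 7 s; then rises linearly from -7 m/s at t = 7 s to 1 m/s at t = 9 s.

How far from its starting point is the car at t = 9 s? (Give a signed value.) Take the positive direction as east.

Displacement is the signed area under the v-t curve.
0–3 s: ½(4 + 5)(3) = 13.5 m
3–5 s: ½(5 + -8)(2) = -3 m
5–6 s: ½(-8 + 0)(1) = -4 m
6–7 s: ½(0 + -7)(1) = -3.5 m
7–9 s: ½(-7 + 1)(2) = -6 m
Net displacement = -3 m

-3 m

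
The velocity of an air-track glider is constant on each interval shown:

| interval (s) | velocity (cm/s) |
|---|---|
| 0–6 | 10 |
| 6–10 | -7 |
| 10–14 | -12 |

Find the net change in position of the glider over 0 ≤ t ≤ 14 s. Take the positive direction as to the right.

-16 cm

Net displacement equals the area under the velocity-time graph (areas below the axis count negative).
0–6 s: 10 × 6 = 60 cm
6–10 s: -7 × 4 = -28 cm
10–14 s: -12 × 4 = -48 cm
Net displacement = -16 cm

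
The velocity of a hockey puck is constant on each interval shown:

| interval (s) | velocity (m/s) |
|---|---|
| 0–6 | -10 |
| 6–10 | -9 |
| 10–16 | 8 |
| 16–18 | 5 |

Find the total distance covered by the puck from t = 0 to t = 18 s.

Total distance travelled is ∫|v| dt — sum the magnitudes of each area piece.
0–6 s: |-10| × 6 = 60 m
6–10 s: |-9| × 4 = 36 m
10–16 s: |8| × 6 = 48 m
16–18 s: |5| × 2 = 10 m
Total distance = 154 m

154 m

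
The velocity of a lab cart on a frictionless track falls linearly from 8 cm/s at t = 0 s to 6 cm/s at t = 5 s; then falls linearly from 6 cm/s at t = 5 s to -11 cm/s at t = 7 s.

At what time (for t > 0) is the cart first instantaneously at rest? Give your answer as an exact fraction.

t = 97/17 s

v changes sign on 5–7 s (from 6 to -11); the graph is linear there, so v = 0 at t = 5 + (-6)·(7 − 5)/(-11 − 6) = 97/17 s.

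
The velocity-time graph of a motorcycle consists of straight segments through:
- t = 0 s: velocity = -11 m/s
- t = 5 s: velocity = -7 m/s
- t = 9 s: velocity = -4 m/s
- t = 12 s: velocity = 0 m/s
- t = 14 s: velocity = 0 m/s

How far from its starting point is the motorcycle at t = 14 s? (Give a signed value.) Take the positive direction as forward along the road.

-73 m

Net displacement equals the area under the velocity-time graph (areas below the axis count negative).
0–5 s: ½(-11 + -7)(5) = -45 m
5–9 s: ½(-7 + -4)(4) = -22 m
9–12 s: ½(-4 + 0)(3) = -6 m
12–14 s: 0 × 2 = 0 m
Net displacement = -73 m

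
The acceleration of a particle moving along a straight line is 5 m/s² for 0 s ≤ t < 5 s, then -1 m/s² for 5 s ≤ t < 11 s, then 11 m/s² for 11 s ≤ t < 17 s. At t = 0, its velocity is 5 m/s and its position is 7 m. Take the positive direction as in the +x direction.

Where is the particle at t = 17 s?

598.5 m

On each constant-a segment, Δv = aΔt and Δx = v₀Δt + ½aΔt²; chain segment to segment.
0–5 s: v starts 5 m/s; Δx = 5·5 + ½·5·5² = 87.5 m; v ends 30 m/s.
5–11 s: v starts 30 m/s; Δx = 30·6 + ½·-1·6² = 162 m; v ends 24 m/s.
11–17 s: v starts 24 m/s; Δx = 24·6 + ½·11·6² = 342 m; v ends 90 m/s.
x(17) = 7 + Σ Δx = 598.5 m.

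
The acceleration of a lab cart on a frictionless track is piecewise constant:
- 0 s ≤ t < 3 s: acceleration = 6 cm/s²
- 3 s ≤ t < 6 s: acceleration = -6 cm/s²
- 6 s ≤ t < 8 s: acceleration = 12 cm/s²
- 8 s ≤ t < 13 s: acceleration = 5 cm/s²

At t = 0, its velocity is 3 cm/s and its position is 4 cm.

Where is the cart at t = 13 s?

303.5 cm

On each constant-a segment, Δv = aΔt and Δx = v₀Δt + ½aΔt²; chain segment to segment.
0–3 s: v starts 3 cm/s; Δx = 3·3 + ½·6·3² = 36 cm; v ends 21 cm/s.
3–6 s: v starts 21 cm/s; Δx = 21·3 + ½·-6·3² = 36 cm; v ends 3 cm/s.
6–8 s: v starts 3 cm/s; Δx = 3·2 + ½·12·2² = 30 cm; v ends 27 cm/s.
8–13 s: v starts 27 cm/s; Δx = 27·5 + ½·5·5² = 197.5 cm; v ends 52 cm/s.
x(13) = 4 + Σ Δx = 303.5 cm.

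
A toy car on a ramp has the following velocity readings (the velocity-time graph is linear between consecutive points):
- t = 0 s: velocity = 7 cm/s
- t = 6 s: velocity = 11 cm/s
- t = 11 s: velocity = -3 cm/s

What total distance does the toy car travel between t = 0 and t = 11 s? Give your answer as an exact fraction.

1081/14 cm

Total distance travelled is ∫|v| dt — sum the magnitudes of each area piece.
0–6 s: |½(7 + 11)(6)| = 54 cm
6–11 s: v = 0 at t = 139/14 s; triangle areas 605/28 + 45/28 = 325/14 cm
Total distance = 1081/14 cm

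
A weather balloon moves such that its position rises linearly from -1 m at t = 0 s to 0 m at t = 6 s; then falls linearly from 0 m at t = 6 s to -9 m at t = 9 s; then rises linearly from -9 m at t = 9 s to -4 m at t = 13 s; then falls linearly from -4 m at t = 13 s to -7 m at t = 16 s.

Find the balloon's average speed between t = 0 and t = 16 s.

1.125 m/s

Average speed = (total path length)/(elapsed time); on a piecewise-linear x-t graph the path length is Σ|Δx|.
0–6 s: |Δx| = |0 − -1| = 1 m
6–9 s: |Δx| = |-9 − 0| = 9 m
9–13 s: |Δx| = |-4 − -9| = 5 m
13–16 s: |Δx| = |-7 − -4| = 3 m
Total path = 18 m; average speed = 18/16 = 1.125 m/s.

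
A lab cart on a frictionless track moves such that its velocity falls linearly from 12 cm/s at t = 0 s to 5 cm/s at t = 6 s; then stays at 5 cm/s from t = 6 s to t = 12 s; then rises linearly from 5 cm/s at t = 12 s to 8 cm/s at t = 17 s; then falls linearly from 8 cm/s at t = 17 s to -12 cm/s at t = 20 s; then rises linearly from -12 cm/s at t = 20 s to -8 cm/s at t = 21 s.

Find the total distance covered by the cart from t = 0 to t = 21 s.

Total distance travelled is ∫|v| dt — sum the magnitudes of each area piece.
0–6 s: |½(12 + 5)(6)| = 51 cm
6–12 s: |5| × 6 = 30 cm
12–17 s: |½(5 + 8)(5)| = 32.5 cm
17–20 s: v = 0 at t = 18.2 s; triangle areas 4.8 + 10.8 = 15.6 cm
20–21 s: |½(-12 + -8)(1)| = 10 cm
Total distance = 139.1 cm

139.1 cm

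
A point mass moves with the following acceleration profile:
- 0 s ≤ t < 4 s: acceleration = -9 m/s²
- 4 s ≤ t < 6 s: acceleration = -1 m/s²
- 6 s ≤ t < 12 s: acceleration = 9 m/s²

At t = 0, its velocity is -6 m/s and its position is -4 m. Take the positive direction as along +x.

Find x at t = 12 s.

On each constant-a segment, Δv = aΔt and Δx = v₀Δt + ½aΔt²; chain segment to segment.
0–4 s: v starts -6 m/s; Δx = -6·4 + ½·-9·4² = -96 m; v ends -42 m/s.
4–6 s: v starts -42 m/s; Δx = -42·2 + ½·-1·2² = -86 m; v ends -44 m/s.
6–12 s: v starts -44 m/s; Δx = -44·6 + ½·9·6² = -102 m; v ends 10 m/s.
x(12) = -4 + Σ Δx = -288 m.

-288 m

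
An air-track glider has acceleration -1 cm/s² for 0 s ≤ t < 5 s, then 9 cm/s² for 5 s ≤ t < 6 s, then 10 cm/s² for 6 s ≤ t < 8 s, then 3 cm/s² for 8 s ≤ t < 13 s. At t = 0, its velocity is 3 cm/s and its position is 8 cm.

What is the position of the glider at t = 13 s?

219.5 cm

On each constant-a segment, Δv = aΔt and Δx = v₀Δt + ½aΔt²; chain segment to segment.
0–5 s: v starts 3 cm/s; Δx = 3·5 + ½·-1·5² = 2.5 cm; v ends -2 cm/s.
5–6 s: v starts -2 cm/s; Δx = -2·1 + ½·9·1² = 2.5 cm; v ends 7 cm/s.
6–8 s: v starts 7 cm/s; Δx = 7·2 + ½·10·2² = 34 cm; v ends 27 cm/s.
8–13 s: v starts 27 cm/s; Δx = 27·5 + ½·3·5² = 172.5 cm; v ends 42 cm/s.
x(13) = 8 + Σ Δx = 219.5 cm.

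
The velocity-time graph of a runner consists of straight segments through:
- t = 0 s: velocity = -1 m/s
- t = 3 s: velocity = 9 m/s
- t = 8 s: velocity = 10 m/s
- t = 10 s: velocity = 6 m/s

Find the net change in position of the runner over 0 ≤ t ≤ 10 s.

75.5 m

Displacement is the signed area under the v-t curve.
0–3 s: ½(-1 + 9)(3) = 12 m
3–8 s: ½(9 + 10)(5) = 47.5 m
8–10 s: ½(10 + 6)(2) = 16 m
Net displacement = 75.5 m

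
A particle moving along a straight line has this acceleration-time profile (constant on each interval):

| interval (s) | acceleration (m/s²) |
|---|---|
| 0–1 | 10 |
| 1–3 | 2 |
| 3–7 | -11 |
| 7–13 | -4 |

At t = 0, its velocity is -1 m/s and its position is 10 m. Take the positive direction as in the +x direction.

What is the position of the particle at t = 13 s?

On each constant-a segment, Δv = aΔt and Δx = v₀Δt + ½aΔt²; chain segment to segment.
0–1 s: v starts -1 m/s; Δx = -1·1 + ½·10·1² = 4 m; v ends 9 m/s.
1–3 s: v starts 9 m/s; Δx = 9·2 + ½·2·2² = 22 m; v ends 13 m/s.
3–7 s: v starts 13 m/s; Δx = 13·4 + ½·-11·4² = -36 m; v ends -31 m/s.
7–13 s: v starts -31 m/s; Δx = -31·6 + ½·-4·6² = -258 m; v ends -55 m/s.
x(13) = 10 + Σ Δx = -258 m.

-258 m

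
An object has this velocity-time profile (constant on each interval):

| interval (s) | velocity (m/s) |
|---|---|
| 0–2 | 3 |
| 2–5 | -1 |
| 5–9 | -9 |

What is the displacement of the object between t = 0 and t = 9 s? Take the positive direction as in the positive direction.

Net displacement equals the area under the velocity-time graph (areas below the axis count negative).
0–2 s: 3 × 2 = 6 m
2–5 s: -1 × 3 = -3 m
5–9 s: -9 × 4 = -36 m
Net displacement = -33 m

-33 m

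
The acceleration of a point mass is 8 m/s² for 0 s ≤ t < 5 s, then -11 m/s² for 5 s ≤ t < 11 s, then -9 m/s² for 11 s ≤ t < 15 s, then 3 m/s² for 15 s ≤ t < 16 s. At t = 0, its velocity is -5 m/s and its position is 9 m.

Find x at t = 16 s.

On each constant-a segment, Δv = aΔt and Δx = v₀Δt + ½aΔt²; chain segment to segment.
0–5 s: v starts -5 m/s; Δx = -5·5 + ½·8·5² = 75 m; v ends 35 m/s.
5–11 s: v starts 35 m/s; Δx = 35·6 + ½·-11·6² = 12 m; v ends -31 m/s.
11–15 s: v starts -31 m/s; Δx = -31·4 + ½·-9·4² = -196 m; v ends -67 m/s.
15–16 s: v starts -67 m/s; Δx = -67·1 + ½·3·1² = -65.5 m; v ends -64 m/s.
x(16) = 9 + Σ Δx = -165.5 m.

-165.5 m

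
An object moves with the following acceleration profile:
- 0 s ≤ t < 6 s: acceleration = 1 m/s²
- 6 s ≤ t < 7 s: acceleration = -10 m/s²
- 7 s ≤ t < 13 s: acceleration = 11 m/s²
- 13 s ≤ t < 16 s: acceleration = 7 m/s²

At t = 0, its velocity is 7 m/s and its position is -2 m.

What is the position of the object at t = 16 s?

520.5 m

On each constant-a segment, Δv = aΔt and Δx = v₀Δt + ½aΔt²; chain segment to segment.
0–6 s: v starts 7 m/s; Δx = 7·6 + ½·1·6² = 60 m; v ends 13 m/s.
6–7 s: v starts 13 m/s; Δx = 13·1 + ½·-10·1² = 8 m; v ends 3 m/s.
7–13 s: v starts 3 m/s; Δx = 3·6 + ½·11·6² = 216 m; v ends 69 m/s.
13–16 s: v starts 69 m/s; Δx = 69·3 + ½·7·3² = 238.5 m; v ends 90 m/s.
x(16) = -2 + Σ Δx = 520.5 m.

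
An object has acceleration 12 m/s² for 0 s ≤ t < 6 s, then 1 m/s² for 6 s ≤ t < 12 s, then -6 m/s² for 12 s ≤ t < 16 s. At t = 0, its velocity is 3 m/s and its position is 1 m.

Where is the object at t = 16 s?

979 m

On each constant-a segment, Δv = aΔt and Δx = v₀Δt + ½aΔt²; chain segment to segment.
0–6 s: v starts 3 m/s; Δx = 3·6 + ½·12·6² = 234 m; v ends 75 m/s.
6–12 s: v starts 75 m/s; Δx = 75·6 + ½·1·6² = 468 m; v ends 81 m/s.
12–16 s: v starts 81 m/s; Δx = 81·4 + ½·-6·4² = 276 m; v ends 57 m/s.
x(16) = 1 + Σ Δx = 979 m.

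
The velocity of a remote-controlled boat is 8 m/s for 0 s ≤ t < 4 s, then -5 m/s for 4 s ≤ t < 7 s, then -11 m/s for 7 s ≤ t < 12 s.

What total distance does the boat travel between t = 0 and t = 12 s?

102 m

Total distance travelled is ∫|v| dt — sum the magnitudes of each area piece.
0–4 s: |8| × 4 = 32 m
4–7 s: |-5| × 3 = 15 m
7–12 s: |-11| × 5 = 55 m
Total distance = 102 m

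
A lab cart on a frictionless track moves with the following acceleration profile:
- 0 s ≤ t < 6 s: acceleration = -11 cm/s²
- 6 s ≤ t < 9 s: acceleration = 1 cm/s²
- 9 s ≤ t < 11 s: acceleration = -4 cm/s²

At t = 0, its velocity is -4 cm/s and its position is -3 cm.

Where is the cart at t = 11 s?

-572.5 cm

On each constant-a segment, Δv = aΔt and Δx = v₀Δt + ½aΔt²; chain segment to segment.
0–6 s: v starts -4 cm/s; Δx = -4·6 + ½·-11·6² = -222 cm; v ends -70 cm/s.
6–9 s: v starts -70 cm/s; Δx = -70·3 + ½·1·3² = -205.5 cm; v ends -67 cm/s.
9–11 s: v starts -67 cm/s; Δx = -67·2 + ½·-4·2² = -142 cm; v ends -75 cm/s.
x(11) = -3 + Σ Δx = -572.5 cm.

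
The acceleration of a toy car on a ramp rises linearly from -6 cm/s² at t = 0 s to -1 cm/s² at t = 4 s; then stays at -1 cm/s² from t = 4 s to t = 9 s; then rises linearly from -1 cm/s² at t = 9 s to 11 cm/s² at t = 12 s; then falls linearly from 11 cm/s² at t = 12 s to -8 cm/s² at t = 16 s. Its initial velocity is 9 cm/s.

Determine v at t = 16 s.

Δv equals the area under the a-t graph; then v = v₀ + Δv.
0–4 s: ½(-6 + -1)(4) = -14 cm/s
4–9 s: -1 × 5 = -5 cm/s
9–12 s: ½(-1 + 11)(3) = 15 cm/s
12–16 s: ½(11 + -8)(4) = 6 cm/s
Δv = 2 cm/s, so v(16) = 9 + (2) = 11 cm/s.

11 cm/s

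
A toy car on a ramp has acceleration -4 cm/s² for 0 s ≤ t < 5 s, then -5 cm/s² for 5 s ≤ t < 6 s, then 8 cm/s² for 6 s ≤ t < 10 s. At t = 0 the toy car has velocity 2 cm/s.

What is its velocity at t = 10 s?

Δv equals the area under the a-t graph; then v = v₀ + Δv.
0–5 s: -4 × 5 = -20 cm/s
5–6 s: -5 × 1 = -5 cm/s
6–10 s: 8 × 4 = 32 cm/s
Δv = 7 cm/s, so v(10) = 2 + (7) = 9 cm/s.

9 cm/s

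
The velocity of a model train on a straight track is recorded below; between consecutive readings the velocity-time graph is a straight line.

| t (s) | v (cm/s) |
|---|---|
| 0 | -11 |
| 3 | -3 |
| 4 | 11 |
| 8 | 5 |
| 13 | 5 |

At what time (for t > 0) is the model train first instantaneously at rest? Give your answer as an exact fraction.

v changes sign on 3–4 s (from -3 to 11); the graph is linear there, so v = 0 at t = 3 + (3)·(4 − 3)/(11 − -3) = 45/14 s.

t = 45/14 s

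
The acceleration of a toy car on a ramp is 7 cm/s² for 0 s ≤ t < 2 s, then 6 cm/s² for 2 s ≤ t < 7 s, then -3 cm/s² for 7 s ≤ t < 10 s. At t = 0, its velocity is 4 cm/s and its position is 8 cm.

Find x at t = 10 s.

On each constant-a segment, Δv = aΔt and Δx = v₀Δt + ½aΔt²; chain segment to segment.
0–2 s: v starts 4 cm/s; Δx = 4·2 + ½·7·2² = 22 cm; v ends 18 cm/s.
2–7 s: v starts 18 cm/s; Δx = 18·5 + ½·6·5² = 165 cm; v ends 48 cm/s.
7–10 s: v starts 48 cm/s; Δx = 48·3 + ½·-3·3² = 130.5 cm; v ends 39 cm/s.
x(10) = 8 + Σ Δx = 325.5 cm.

325.5 cm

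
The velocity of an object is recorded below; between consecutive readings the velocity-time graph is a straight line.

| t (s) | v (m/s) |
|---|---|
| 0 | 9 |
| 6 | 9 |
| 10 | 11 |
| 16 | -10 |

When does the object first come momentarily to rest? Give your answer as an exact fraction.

v changes sign on 10–16 s (from 11 to -10); the graph is linear there, so v = 0 at t = 10 + (-11)·(16 − 10)/(-10 − 11) = 92/7 s.

t = 92/7 s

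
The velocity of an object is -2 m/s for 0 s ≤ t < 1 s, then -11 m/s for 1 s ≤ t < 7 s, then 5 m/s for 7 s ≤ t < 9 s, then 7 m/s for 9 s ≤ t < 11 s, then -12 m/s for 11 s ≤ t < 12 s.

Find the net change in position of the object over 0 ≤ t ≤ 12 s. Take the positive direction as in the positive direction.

Net displacement equals the area under the velocity-time graph (areas below the axis count negative).
0–1 s: -2 × 1 = -2 m
1–7 s: -11 × 6 = -66 m
7–9 s: 5 × 2 = 10 m
9–11 s: 7 × 2 = 14 m
11–12 s: -12 × 1 = -12 m
Net displacement = -56 m

-56 m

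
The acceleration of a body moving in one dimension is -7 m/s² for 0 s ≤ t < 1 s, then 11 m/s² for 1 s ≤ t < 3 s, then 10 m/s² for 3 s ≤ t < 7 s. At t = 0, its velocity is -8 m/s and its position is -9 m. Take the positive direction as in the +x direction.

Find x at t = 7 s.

79.5 m

On each constant-a segment, Δv = aΔt and Δx = v₀Δt + ½aΔt²; chain segment to segment.
0–1 s: v starts -8 m/s; Δx = -8·1 + ½·-7·1² = -11.5 m; v ends -15 m/s.
1–3 s: v starts -15 m/s; Δx = -15·2 + ½·11·2² = -8 m; v ends 7 m/s.
3–7 s: v starts 7 m/s; Δx = 7·4 + ½·10·4² = 108 m; v ends 47 m/s.
x(7) = -9 + Σ Δx = 79.5 m.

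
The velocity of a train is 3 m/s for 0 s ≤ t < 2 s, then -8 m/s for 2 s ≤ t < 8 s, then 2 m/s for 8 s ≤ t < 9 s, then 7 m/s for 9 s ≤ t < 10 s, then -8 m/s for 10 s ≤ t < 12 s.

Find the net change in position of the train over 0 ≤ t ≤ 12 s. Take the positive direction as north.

Displacement is the signed area under the v-t curve.
0–2 s: 3 × 2 = 6 m
2–8 s: -8 × 6 = -48 m
8–9 s: 2 × 1 = 2 m
9–10 s: 7 × 1 = 7 m
10–12 s: -8 × 2 = -16 m
Net displacement = -49 m

-49 m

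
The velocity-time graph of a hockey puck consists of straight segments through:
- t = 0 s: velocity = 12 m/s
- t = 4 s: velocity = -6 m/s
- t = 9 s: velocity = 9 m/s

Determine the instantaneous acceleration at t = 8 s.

Acceleration is the slope of the v-t graph on 4–9 s: (9 − -6)/(9 − 4) = 3 m/s².

3 m/s²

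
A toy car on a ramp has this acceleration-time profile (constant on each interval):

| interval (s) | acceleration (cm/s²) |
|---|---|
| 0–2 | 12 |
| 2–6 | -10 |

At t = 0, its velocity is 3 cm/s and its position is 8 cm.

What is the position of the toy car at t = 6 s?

On each constant-a segment, Δv = aΔt and Δx = v₀Δt + ½aΔt²; chain segment to segment.
0–2 s: v starts 3 cm/s; Δx = 3·2 + ½·12·2² = 30 cm; v ends 27 cm/s.
2–6 s: v starts 27 cm/s; Δx = 27·4 + ½·-10·4² = 28 cm; v ends -13 cm/s.
x(6) = 8 + Σ Δx = 66 cm.

66 cm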